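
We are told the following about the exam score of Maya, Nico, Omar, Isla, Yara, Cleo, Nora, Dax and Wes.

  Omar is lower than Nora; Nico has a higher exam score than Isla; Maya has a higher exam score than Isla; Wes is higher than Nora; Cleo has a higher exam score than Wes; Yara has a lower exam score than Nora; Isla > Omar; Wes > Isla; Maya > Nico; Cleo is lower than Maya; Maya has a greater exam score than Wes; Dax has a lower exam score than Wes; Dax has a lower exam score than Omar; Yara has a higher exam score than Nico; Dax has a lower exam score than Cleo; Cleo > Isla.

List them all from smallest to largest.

Dax < Omar < Isla < Nico < Yara < Nora < Wes < Cleo < Maya

Each adjacent pair is fixed by a given relation: Dax < Omar; Omar < Isla; Isla < Nico; Nico < Yara; Yara < Nora; Nora < Wes; Wes < Cleo; Cleo < Maya. Chaining them end to end gives the full order.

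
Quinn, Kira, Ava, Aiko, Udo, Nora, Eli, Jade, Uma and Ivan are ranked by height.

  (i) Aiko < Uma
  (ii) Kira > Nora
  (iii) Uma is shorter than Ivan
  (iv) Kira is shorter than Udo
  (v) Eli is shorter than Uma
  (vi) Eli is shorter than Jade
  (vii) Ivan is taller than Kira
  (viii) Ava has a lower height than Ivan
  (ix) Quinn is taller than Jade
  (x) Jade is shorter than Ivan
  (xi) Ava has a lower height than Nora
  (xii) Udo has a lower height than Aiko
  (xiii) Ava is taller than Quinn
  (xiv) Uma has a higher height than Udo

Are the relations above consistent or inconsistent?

Every relation is compatible with Eli < Jade < Quinn < Ava < Nora < Kira < Udo < Aiko < Uma < Ivan; the set is consistent.

consistent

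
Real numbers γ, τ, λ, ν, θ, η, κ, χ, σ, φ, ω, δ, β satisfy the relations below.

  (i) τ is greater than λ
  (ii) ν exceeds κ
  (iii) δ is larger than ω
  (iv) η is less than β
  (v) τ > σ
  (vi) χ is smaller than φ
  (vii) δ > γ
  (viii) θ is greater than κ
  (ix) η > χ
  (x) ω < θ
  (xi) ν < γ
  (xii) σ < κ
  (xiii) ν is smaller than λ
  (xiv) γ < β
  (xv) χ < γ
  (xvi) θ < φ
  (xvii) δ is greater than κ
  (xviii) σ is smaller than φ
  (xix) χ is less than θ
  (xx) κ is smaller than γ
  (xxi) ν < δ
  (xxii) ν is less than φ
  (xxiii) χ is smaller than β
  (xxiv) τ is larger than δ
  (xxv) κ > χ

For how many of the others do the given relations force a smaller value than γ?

4

The elements the relations force below γ are σ, χ, κ, ν — no chain reaches any other.
That is 4.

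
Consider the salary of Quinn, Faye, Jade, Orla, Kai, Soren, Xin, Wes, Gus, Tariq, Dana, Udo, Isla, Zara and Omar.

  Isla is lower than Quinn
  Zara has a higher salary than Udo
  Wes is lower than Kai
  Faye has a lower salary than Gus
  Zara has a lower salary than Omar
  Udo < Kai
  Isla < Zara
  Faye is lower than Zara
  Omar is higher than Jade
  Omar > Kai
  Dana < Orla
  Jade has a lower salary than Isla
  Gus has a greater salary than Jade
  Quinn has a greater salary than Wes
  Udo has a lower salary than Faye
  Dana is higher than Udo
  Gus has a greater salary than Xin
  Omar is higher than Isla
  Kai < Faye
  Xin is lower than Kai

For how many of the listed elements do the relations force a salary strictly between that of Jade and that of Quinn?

Chaining upward from Jade reaches: Isla, Zara, Omar, Gus.
Chaining downward from Quinn reaches: Wes, Isla.
Strictly between Jade and Quinn are those in both lists: Isla — 1 element.

1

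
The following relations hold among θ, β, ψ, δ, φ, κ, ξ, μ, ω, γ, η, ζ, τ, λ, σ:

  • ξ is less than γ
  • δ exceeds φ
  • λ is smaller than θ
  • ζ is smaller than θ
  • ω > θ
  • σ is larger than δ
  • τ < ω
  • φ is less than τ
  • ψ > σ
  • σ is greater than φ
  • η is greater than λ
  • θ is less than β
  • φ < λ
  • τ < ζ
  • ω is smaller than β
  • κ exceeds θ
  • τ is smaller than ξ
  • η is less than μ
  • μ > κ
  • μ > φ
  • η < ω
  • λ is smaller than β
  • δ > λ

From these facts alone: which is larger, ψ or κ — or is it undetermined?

undetermined

Following every chain through κ: above κ we get μ; below κ we get φ, λ, τ, ζ, θ.
ψ is not reached, and no chain runs the other way from ψ to κ.
So the given relations leave the order of κ and ψ undetermined.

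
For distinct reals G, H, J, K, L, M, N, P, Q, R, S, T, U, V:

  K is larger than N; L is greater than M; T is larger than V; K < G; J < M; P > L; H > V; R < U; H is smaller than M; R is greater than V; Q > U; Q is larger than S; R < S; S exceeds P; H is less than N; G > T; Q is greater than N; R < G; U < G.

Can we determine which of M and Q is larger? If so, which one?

Chaining the given relations: M < L < P < S < Q.
So Q is larger.

Q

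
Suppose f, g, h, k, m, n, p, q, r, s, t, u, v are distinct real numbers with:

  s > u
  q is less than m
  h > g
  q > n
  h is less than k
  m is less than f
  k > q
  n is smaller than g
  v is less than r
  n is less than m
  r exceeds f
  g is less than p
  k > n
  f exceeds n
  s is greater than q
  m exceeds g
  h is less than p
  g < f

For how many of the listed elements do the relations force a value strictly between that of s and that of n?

1

Chaining upward from n reaches: g, h, q, k, p, m, f, r.
Chaining downward from s reaches: u, q.
Strictly between n and s are those in both lists: q — 1 element.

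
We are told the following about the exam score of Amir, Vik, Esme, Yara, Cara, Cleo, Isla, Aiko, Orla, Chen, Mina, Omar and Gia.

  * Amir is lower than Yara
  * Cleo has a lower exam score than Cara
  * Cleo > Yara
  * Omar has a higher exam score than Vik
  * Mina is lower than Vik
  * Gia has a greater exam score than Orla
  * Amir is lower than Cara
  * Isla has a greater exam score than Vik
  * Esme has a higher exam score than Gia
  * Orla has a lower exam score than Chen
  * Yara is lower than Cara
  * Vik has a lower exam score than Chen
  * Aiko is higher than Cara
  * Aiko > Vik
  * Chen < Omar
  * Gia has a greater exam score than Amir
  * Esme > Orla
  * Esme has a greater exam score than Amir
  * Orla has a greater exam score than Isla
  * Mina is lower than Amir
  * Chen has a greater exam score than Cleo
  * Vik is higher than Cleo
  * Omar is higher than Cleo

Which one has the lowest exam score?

Amir is not least since Mina < Amir; Yara is not least since Amir < Yara; Cleo is not least since Yara < Cleo; Vik is not least since Cleo < Vik; Isla is not least since Vik < Isla; Cara is not least since Amir < Cara; Orla is not least since Isla < Orla; Chen is not least since Vik < Chen; Aiko is not least since Vik < Aiko; Gia is not least since Orla < Gia; Omar is not least since Vik < Omar; Esme is not least since Gia < Esme.
Only Mina has nothing below it, so Mina is the lowest exam score.

Mina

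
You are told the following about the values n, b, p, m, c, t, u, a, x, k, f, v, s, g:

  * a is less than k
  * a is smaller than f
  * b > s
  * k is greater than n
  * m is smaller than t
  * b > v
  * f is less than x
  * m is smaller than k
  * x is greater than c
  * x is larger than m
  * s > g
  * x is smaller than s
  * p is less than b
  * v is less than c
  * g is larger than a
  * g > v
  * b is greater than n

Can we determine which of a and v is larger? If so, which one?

undetermined

Following every chain through a: above a we get f, g, x, k, s, b.
v is not reached, and no chain runs the other way from v to a.
So the given relations leave the order of a and v undetermined.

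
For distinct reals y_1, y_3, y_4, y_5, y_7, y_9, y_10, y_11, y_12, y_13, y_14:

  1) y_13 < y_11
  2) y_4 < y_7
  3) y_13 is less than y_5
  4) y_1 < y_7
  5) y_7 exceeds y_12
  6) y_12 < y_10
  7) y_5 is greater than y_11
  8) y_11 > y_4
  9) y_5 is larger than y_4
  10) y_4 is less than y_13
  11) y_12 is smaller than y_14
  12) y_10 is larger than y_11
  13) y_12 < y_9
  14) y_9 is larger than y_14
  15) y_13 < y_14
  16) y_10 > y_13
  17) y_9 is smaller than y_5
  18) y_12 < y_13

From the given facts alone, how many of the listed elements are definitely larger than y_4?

7

From y_4 the given relations immediately reach y_13, y_11, y_7, y_5.
From those, y_14, y_10 — 6 in total.
From those, y_9 — 7 in total.
No other element is forced above y_4 by the given relations, so the count is 7.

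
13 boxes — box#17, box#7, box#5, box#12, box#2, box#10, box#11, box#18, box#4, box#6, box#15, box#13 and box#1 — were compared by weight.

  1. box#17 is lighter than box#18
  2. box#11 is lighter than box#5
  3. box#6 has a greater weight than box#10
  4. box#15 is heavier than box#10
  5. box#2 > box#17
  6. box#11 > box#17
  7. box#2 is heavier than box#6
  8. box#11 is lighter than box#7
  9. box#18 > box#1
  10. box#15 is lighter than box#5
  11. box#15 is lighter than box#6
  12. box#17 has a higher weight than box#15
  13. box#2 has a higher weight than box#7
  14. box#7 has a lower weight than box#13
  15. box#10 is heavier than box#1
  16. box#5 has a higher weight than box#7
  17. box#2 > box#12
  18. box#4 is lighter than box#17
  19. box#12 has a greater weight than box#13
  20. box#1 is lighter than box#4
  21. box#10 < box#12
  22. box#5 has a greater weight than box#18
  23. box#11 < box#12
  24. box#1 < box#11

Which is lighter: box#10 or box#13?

box#10 < box#15 and box#15 < box#17 give box#10 < box#17.
Then box#17 < box#11 extends the chain to box#11.
Then box#11 < box#7 extends the chain to box#7.
Then box#7 < box#13 extends the chain to box#13.
So box#10 < box#13; box#10 is the lighter of the two.

box#10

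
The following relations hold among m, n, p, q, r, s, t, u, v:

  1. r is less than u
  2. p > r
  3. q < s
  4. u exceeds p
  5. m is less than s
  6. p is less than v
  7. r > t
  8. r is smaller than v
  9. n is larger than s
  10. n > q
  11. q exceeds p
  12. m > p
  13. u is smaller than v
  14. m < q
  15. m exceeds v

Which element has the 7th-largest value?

p

Chaining the given pairs: t < r < p < u < v < m < q < s < n.
The 7th largest is p.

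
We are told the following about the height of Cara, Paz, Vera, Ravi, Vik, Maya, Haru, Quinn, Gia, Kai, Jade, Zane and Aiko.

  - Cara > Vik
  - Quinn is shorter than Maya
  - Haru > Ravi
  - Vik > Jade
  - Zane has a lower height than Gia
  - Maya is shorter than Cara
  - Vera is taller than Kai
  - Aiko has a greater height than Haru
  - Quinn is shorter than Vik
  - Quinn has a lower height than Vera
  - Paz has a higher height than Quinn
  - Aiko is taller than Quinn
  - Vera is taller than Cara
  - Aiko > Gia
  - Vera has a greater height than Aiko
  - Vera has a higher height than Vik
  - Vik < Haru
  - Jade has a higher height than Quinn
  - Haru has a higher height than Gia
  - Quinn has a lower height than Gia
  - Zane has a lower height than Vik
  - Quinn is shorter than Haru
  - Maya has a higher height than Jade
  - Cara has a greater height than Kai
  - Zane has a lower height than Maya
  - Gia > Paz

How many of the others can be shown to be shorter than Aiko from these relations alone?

8

The elements the relations force below Aiko are Quinn, Ravi, Paz, Jade, Zane, Vik, Gia, Haru — no chain reaches any other.
That is 8.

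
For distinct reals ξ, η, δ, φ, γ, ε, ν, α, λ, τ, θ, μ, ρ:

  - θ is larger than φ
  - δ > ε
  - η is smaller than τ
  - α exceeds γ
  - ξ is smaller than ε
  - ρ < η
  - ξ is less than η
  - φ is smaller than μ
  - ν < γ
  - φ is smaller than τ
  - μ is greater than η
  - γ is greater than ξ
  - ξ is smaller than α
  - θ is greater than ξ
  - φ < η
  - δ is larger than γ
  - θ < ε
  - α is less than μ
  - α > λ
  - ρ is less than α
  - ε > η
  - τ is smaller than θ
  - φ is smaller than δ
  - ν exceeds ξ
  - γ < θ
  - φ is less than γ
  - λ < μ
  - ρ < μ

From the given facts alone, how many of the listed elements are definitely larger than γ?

Directly above γ: α, θ, δ.
One step further: ε, μ (5 so far).
Nothing else is reachable above γ; 5 in all.

5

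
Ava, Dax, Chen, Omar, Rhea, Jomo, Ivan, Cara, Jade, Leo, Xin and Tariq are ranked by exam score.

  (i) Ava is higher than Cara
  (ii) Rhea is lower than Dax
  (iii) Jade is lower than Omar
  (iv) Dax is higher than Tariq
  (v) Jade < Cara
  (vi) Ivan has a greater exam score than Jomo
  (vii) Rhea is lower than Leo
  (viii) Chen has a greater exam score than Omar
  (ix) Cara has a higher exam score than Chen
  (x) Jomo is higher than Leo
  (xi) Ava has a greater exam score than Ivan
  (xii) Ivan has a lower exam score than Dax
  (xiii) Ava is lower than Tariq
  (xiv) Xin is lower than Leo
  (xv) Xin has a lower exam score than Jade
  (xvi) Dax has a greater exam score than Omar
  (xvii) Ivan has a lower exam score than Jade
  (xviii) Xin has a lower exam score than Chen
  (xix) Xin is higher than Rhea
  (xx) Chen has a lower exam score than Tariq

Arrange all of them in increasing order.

Rhea < Xin < Leo < Jomo < Ivan < Jade < Omar < Chen < Cara < Ava < Tariq < Dax

The consecutive links are each given: Rhea < Xin; Xin < Leo; Leo < Jomo; Jomo < Ivan; Ivan < Jade; Jade < Omar; Omar < Chen; Chen < Cara; Cara < Ava; Ava < Tariq; Tariq < Dax.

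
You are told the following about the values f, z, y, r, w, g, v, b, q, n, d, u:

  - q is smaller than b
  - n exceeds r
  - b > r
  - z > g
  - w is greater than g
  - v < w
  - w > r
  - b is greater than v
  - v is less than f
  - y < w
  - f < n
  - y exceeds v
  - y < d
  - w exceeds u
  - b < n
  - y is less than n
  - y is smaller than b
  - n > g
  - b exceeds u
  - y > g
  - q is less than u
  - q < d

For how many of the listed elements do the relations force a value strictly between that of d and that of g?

1

Chaining upward from g reaches: y, z, b, n, w.
Chaining downward from d reaches: q, v, y.
Strictly between g and d are those in both lists: y — 1 element.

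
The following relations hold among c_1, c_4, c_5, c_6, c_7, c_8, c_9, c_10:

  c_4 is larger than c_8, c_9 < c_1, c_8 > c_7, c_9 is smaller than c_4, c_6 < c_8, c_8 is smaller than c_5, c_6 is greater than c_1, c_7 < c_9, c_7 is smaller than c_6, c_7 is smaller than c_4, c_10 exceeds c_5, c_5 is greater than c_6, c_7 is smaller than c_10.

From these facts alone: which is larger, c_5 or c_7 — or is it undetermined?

c_7 < c_9 and c_9 < c_1 give c_7 < c_1.
Then c_1 < c_6 extends the chain to c_6.
Then c_6 < c_8 extends the chain to c_8.
Then c_8 < c_5 extends the chain to c_5.
So c_5 is larger.

c_5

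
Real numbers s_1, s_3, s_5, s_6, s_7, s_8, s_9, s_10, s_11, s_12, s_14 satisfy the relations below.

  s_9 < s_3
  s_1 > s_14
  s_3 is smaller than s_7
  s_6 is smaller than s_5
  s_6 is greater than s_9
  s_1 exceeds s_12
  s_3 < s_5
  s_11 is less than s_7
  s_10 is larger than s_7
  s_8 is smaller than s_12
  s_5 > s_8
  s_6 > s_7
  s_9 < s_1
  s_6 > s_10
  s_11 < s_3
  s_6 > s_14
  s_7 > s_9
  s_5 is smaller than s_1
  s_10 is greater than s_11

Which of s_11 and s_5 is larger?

s_5

Chaining the given relations: s_11 < s_3 < s_7 < s_10 < s_6 < s_5.
So s_11 < s_5; s_5 is the larger of the two.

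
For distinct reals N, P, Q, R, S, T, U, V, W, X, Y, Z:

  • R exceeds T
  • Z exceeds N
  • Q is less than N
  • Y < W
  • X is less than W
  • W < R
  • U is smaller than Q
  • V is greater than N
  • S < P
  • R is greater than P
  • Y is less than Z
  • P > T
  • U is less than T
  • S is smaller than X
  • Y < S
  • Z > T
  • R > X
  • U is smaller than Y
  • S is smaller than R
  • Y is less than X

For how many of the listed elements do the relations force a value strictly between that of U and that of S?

1

Chaining upward from U reaches: T, Q, N, Y, X, V, Z, W, P, R.
Chaining downward from S reaches: Y.
Strictly between U and S are those in both lists: Y — 1 element.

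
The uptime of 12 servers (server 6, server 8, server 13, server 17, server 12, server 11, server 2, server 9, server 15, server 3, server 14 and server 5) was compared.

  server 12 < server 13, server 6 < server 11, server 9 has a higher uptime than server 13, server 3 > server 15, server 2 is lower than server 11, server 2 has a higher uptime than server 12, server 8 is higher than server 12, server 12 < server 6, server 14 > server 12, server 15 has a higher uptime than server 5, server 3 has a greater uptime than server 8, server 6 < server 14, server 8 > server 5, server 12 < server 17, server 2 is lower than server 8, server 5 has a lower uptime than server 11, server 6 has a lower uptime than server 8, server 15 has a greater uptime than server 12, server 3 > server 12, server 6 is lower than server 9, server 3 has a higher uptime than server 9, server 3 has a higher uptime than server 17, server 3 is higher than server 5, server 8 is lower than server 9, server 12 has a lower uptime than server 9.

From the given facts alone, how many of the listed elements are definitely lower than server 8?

From server 8 the given relations immediately reach server 5, server 12, server 2, server 6.
Nothing else is reachable below server 8; 4 in all.

4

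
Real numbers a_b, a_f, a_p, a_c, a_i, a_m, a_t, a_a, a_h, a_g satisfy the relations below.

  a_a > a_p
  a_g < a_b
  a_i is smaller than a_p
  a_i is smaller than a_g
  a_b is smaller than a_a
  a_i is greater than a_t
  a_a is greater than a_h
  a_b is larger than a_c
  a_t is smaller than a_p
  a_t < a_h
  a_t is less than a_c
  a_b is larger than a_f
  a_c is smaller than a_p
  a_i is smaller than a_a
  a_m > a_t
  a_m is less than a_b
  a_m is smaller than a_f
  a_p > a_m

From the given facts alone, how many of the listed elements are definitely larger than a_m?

Directly above a_m: a_p, a_f, a_b.
One step further: a_a (4 so far).
No other element is forced above a_m by the given relations, so the count is 4.

4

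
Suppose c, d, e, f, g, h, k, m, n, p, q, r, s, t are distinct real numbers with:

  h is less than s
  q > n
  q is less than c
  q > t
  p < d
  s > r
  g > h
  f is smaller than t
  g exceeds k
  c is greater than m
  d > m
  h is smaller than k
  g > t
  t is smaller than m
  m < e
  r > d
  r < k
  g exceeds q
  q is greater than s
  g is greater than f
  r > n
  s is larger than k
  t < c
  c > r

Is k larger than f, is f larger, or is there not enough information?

k

f < t and t < m give f < m.
Then m < d extends the chain to d.
Then d < r extends the chain to r.
With r < k: f < t < m < d < r < k.
So k is larger.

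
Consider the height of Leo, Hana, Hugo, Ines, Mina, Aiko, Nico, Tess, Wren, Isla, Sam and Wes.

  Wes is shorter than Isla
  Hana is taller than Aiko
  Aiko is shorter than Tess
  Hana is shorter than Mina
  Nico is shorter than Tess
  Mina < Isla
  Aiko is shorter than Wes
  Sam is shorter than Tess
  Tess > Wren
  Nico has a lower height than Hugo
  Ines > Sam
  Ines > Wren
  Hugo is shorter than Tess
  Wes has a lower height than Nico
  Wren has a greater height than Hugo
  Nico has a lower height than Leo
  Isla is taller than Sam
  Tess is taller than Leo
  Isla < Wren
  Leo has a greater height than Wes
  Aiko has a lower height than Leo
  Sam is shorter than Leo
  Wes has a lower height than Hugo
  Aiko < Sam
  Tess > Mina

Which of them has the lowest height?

Aiko

Sam is not least since Aiko < Sam; Wes is not least since Aiko < Wes; Hana is not least since Aiko < Hana; Nico is not least since Wes < Nico; Hugo is not least since Wes < Hugo; Mina is not least since Hana < Mina; Isla is not least since Wes < Isla; Leo is not least since Aiko < Leo; Wren is not least since Hugo < Wren; Ines is not least since Wren < Ines; Tess is not least since Wren < Tess.
Only Aiko has nothing below it, so Aiko is the lowest height.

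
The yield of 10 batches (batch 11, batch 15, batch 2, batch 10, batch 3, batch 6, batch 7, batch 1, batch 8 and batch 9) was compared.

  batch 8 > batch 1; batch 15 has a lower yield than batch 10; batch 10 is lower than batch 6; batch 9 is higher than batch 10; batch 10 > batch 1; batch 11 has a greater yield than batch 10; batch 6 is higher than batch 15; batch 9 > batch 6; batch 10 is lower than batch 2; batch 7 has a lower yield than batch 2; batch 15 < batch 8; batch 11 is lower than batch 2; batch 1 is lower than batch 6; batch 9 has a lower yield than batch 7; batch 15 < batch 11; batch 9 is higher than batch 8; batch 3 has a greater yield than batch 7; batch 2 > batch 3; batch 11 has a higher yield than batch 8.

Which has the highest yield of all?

Chaining downward from batch 2: directly below it, batch 10, batch 7, batch 3, batch 11; then batch 15, batch 1, batch 8, batch 9; then batch 6.
That covers every other element, and nothing is given above batch 2, so batch 2 is the highest yield.

batch 2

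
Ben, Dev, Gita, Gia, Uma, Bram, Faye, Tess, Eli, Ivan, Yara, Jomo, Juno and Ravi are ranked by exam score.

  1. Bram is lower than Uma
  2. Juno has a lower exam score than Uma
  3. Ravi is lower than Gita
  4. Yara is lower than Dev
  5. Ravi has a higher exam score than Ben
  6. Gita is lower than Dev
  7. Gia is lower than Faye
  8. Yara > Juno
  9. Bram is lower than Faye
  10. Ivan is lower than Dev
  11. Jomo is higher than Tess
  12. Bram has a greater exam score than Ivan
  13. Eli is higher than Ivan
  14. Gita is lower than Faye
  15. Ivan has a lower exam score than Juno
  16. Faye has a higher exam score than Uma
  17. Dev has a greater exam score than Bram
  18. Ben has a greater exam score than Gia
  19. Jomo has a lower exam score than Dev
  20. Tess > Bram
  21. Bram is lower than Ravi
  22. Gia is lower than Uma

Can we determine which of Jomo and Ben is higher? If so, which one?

Following every chain through Jomo: above Jomo we get Dev; below Jomo we get Ivan, Bram, Tess.
Ben is not reached, and no chain runs the other way from Ben to Jomo.
So the given relations leave the order of Jomo and Ben undetermined.

undetermined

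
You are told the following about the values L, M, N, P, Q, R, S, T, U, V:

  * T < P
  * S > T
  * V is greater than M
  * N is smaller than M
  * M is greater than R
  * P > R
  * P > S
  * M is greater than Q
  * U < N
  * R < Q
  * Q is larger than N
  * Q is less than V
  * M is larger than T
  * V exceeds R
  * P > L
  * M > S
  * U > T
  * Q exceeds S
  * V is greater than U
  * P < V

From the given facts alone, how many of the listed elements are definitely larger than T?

The elements the relations force above T are U, N, S, P, Q, M, V — no chain reaches any other.
That is 7.

7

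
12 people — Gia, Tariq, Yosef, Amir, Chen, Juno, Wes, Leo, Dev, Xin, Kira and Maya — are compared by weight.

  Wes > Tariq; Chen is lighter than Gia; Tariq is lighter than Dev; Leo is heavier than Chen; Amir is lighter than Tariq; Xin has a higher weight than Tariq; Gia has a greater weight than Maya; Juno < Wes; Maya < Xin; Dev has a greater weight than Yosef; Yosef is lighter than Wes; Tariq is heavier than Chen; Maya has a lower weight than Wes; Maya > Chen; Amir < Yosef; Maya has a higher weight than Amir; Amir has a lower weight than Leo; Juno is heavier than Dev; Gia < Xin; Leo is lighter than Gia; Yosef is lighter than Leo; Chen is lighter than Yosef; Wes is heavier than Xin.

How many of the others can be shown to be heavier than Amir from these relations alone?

Directly above Amir: Tariq, Maya, Yosef, Leo.
One step further: Dev, Gia, Xin, Wes (8 so far).
One step further: Juno (9 so far).
No other element is forced above Amir by the given relations, so the count is 9.

9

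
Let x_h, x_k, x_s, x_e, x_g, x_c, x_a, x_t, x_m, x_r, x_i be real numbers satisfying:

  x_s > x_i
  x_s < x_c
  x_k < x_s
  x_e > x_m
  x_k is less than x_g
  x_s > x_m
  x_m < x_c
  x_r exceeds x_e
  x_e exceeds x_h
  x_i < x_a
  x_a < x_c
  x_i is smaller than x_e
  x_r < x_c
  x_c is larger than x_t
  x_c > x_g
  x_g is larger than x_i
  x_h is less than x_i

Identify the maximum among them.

x_c

x_h is not greatest since x_h < x_e; x_m is not greatest since x_m < x_s; x_t is not greatest since x_t < x_c; x_i is not greatest since x_i < x_s; x_e is not greatest since x_e < x_r; x_k is not greatest since x_k < x_s; x_a is not greatest since x_a < x_c; x_g is not greatest since x_g < x_c; x_s is not greatest since x_s < x_c; x_r is not greatest since x_r < x_c.
Only x_c has nothing above it, so x_c is the maximum.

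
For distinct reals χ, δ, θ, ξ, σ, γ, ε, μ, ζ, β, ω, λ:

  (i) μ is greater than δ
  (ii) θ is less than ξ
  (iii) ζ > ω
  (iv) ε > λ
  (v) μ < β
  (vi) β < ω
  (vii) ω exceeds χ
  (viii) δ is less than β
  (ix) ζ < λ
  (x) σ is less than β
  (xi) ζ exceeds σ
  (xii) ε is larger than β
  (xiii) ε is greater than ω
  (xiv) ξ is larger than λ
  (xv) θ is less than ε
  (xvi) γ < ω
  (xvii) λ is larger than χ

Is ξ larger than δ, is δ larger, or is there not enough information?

Link the given pairs in sequence: δ < μ; μ < β; β < ω; ω < ζ; ζ < λ; λ < ξ.
Chaining these gives δ < μ < β < ω < ζ < λ < ξ.
So ξ is larger.

ξ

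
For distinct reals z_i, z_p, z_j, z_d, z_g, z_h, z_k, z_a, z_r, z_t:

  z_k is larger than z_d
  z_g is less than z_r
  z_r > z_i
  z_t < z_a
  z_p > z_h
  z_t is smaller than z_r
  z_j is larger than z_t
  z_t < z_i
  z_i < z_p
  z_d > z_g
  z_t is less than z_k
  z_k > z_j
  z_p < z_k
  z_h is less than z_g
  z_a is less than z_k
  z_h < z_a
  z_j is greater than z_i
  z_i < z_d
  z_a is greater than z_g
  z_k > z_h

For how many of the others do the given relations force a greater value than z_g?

The elements the relations force above z_g are z_d, z_a, z_k, z_r — no chain reaches any other.
That is 4.

4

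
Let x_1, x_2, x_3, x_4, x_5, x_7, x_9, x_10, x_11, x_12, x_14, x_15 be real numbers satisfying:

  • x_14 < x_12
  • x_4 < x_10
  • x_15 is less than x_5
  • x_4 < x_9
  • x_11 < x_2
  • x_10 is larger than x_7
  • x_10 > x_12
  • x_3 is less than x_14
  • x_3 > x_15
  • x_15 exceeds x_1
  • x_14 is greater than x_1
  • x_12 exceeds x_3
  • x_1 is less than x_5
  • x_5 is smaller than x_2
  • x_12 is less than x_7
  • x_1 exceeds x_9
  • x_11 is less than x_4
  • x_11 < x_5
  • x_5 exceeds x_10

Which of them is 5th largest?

The consecutive relations fix a unique order: x_11 < x_4 < x_9 < x_1 < x_15 < x_3 < x_14 < x_12 < x_7 < x_10 < x_5 < x_2.
Counting 5 from the largest end gives x_12.

x_12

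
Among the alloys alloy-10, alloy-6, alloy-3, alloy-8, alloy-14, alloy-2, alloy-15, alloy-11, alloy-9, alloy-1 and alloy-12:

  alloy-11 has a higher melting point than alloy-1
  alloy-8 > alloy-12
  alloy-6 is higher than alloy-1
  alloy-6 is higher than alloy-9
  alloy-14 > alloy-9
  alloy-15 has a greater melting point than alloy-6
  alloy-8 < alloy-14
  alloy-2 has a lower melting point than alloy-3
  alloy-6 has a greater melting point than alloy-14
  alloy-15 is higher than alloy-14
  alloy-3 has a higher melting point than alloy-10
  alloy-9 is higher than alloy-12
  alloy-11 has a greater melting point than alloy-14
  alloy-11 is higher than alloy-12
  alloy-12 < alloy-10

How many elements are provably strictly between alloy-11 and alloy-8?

1

The relations place alloy-8 below alloy-11. An element lies strictly between them when it is forced above alloy-8 and also forced below alloy-11.
Above alloy-8: {alloy-14, alloy-6, alloy-15}. Below alloy-11: {alloy-12, alloy-1, alloy-9, alloy-14}.
Intersection: {alloy-14} — 1.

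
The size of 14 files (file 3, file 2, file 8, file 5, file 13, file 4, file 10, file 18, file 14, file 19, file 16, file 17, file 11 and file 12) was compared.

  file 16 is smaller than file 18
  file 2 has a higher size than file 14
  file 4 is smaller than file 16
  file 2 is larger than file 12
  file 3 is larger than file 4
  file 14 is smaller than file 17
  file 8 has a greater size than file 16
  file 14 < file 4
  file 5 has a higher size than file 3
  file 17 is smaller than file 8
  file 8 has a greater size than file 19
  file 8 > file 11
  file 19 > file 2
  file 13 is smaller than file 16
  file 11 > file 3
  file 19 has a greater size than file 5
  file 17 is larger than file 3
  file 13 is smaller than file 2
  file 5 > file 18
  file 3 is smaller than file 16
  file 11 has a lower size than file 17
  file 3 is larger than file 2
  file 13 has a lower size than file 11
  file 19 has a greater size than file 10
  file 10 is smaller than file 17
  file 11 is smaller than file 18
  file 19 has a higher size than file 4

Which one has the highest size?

file 13 is not greatest since file 13 < file 2; file 12 is not greatest since file 12 < file 2; file 14 is not greatest since file 14 < file 2; file 4 is not greatest since file 4 < file 16; file 10 is not greatest since file 10 < file 19; file 2 is not greatest since file 2 < file 3; file 3 is not greatest since file 3 < file 17; file 16 is not greatest since file 16 < file 8; file 11 is not greatest since file 11 < file 18; file 18 is not greatest since file 18 < file 5; file 5 is not greatest since file 5 < file 19; file 17 is not greatest since file 17 < file 8; file 19 is not greatest since file 19 < file 8.
Only file 8 has nothing above it, so file 8 is the highest size.

file 8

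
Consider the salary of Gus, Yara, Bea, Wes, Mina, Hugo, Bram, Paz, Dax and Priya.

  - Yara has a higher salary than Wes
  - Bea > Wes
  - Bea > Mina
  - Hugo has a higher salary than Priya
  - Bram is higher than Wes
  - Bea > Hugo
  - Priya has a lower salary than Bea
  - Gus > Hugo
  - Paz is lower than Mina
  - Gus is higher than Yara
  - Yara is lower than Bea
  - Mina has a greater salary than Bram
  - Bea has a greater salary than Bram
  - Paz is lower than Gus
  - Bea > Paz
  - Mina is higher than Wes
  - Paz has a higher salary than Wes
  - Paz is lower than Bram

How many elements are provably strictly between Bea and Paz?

The relations place Paz below Bea. An element lies strictly between them when it is forced above Paz and also forced below Bea.
Above Paz: {Bram, Mina, Gus}. Below Bea: {Wes, Yara, Bram, Priya, Hugo, Mina}.
Intersection: {Bram, Mina} — 2.

2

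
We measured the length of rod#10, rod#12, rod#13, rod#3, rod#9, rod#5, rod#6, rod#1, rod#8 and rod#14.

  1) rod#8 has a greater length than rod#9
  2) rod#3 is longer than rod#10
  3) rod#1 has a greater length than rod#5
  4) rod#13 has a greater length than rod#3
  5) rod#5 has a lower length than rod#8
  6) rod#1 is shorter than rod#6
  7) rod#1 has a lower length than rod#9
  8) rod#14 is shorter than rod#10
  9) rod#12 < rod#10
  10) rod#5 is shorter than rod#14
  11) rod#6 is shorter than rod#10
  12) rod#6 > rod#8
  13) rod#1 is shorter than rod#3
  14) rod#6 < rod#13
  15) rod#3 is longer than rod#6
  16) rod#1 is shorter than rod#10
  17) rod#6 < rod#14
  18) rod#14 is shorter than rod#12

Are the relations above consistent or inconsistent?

Every relation is compatible with rod#5 < rod#1 < rod#9 < rod#8 < rod#6 < rod#14 < rod#12 < rod#10 < rod#3 < rod#13; the set is consistent.

consistent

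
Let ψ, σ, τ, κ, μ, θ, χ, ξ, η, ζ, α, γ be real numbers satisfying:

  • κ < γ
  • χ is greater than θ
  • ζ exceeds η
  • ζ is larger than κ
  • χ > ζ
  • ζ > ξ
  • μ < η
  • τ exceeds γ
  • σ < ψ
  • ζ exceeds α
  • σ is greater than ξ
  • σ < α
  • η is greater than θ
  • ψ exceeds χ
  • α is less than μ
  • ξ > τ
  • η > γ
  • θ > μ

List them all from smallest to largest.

The consecutive links are each given: κ < γ; γ < τ; τ < ξ; ξ < σ; σ < α; α < μ; μ < θ; θ < η; η < ζ; ζ < χ; χ < ψ.

κ < γ < τ < ξ < σ < α < μ < θ < η < ζ < χ < ψ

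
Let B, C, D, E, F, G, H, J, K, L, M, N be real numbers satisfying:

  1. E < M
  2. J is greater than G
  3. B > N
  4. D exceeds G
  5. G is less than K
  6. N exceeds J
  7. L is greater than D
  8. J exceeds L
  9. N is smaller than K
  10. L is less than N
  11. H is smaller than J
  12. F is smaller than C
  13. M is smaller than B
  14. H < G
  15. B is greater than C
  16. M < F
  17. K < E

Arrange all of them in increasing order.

H < G < D < L < J < N < K < E < M < F < C < B

Each adjacent pair is fixed by a given relation: H < G; G < D; D < L; L < J; J < N; N < K; K < E; E < M; M < F; F < C; C < B. Chaining them end to end gives the full order.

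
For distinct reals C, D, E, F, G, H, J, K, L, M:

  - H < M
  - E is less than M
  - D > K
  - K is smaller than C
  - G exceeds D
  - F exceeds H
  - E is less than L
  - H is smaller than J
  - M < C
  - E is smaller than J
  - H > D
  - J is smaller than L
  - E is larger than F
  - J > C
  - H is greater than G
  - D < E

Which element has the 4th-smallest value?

H

Piecing the relations together gives one ordering: K < D < G < H < F < E < M < C < J < L.
Counting 4 from the smallest end gives H.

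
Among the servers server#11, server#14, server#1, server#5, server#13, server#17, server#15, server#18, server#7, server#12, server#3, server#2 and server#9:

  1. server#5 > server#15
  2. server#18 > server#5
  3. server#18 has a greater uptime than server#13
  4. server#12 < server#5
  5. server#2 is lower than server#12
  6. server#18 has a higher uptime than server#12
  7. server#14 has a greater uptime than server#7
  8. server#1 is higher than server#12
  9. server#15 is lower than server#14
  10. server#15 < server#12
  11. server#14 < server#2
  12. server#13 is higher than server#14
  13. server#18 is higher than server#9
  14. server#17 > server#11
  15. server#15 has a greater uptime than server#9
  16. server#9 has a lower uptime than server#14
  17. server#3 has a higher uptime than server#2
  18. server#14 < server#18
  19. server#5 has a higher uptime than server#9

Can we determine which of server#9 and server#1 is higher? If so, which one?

The relevant relations are server#9 < server#15; server#15 < server#14; server#14 < server#2; server#2 < server#12; server#12 < server#1.
Chaining these gives server#9 < server#15 < server#14 < server#2 < server#12 < server#1.
So server#1 is higher.

server#1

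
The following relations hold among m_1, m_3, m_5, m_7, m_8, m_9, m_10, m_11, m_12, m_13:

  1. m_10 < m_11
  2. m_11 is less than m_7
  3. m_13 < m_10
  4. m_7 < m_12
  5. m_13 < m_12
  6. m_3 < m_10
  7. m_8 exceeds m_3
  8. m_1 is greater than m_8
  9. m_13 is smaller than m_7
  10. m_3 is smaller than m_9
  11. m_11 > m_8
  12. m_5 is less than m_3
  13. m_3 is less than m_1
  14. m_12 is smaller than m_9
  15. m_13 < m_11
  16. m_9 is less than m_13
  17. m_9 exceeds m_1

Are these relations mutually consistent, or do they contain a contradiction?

Chaining the given relations yields m_9 < m_13 < m_10 < m_11 < m_7 < m_12, so m_9 < m_12. But one relation states m_12 < m_9. These cannot both hold.

inconsistent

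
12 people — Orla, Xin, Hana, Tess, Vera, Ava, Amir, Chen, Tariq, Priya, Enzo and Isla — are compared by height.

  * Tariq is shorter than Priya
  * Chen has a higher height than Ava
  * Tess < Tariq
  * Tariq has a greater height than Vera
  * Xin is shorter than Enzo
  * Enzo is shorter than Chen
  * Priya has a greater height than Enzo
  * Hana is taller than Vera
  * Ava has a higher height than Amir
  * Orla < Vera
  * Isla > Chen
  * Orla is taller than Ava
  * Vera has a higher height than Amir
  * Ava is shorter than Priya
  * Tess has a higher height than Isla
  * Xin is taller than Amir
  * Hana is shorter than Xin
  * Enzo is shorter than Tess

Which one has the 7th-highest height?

The consecutive relations fix a unique order: Amir < Ava < Orla < Vera < Hana < Xin < Enzo < Chen < Isla < Tess < Tariq < Priya.
Counting 7 from the largest end gives Xin.

Xin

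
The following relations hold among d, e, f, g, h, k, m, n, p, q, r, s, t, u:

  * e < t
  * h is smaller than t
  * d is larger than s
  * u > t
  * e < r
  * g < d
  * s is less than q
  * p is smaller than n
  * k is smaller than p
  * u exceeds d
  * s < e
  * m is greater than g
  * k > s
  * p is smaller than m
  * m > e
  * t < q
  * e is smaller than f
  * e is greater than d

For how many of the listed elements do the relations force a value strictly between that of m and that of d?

Chaining upward from d reaches: e, t, u, r, f, q.
Chaining downward from m reaches: s, k, p, g, e.
Strictly between d and m are those in both lists: e — 1 element.

1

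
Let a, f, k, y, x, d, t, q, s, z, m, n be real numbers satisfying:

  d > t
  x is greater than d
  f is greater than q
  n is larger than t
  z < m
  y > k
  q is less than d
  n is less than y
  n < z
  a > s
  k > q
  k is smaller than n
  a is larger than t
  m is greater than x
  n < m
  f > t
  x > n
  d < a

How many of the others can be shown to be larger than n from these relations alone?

Directly above n: x, z, y, m.
No other element is forced above n by the given relations, so the count is 4.

4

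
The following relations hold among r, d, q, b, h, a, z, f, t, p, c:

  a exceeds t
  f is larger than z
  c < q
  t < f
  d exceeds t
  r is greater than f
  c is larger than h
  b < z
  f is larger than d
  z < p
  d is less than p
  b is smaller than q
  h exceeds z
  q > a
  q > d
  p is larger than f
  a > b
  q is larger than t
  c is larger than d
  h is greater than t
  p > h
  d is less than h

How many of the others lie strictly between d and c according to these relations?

1

Chaining upward from d reaches: h, f, p, r, q.
Chaining downward from c reaches: t, b, z, h.
Strictly between d and c are those in both lists: h — 1 element.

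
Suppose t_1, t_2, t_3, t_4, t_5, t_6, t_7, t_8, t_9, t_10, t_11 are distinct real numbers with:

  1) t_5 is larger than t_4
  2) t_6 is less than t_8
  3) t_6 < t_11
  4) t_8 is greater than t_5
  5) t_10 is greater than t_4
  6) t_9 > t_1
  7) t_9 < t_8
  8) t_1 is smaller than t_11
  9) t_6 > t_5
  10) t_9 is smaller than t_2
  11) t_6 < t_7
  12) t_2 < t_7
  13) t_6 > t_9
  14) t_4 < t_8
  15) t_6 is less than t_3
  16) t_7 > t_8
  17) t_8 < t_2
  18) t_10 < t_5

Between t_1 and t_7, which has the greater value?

The relevant relations are t_1 < t_9; t_9 < t_6; t_6 < t_8; t_8 < t_2; t_2 < t_7.
Together: t_1 < t_9 < t_6 < t_8 < t_2 < t_7.
So t_1 < t_7; t_7 is the larger of the two.

t_7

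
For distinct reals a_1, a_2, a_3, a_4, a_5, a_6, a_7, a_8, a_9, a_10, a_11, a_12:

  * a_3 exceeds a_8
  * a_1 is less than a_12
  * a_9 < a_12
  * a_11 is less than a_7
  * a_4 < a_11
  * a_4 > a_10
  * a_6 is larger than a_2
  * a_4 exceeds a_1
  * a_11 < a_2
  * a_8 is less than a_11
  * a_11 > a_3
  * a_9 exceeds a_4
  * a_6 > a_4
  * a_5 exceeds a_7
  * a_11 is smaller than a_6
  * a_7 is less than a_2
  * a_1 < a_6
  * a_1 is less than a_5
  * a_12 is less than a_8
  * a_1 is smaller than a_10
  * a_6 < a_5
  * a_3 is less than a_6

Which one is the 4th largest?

The consecutive relations fix a unique order: a_1 < a_10 < a_4 < a_9 < a_12 < a_8 < a_3 < a_11 < a_7 < a_2 < a_6 < a_5.
Counting 4 from the largest end gives a_7.

a_7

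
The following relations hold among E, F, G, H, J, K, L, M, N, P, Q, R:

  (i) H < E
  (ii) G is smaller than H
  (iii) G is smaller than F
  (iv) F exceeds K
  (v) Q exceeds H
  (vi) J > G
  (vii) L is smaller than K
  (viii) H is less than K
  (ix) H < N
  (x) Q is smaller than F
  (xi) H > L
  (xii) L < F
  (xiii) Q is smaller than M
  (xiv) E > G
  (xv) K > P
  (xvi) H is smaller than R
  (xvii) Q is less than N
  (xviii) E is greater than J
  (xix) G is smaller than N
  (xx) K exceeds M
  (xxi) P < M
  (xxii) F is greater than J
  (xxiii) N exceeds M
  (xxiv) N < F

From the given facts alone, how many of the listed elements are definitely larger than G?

From G the given relations immediately reach H, J, E, N, F.
From those, Q, R, K — 8 in total.
From those, M — 9 in total.
No other element is forced above G by the given relations, so the count is 9.

9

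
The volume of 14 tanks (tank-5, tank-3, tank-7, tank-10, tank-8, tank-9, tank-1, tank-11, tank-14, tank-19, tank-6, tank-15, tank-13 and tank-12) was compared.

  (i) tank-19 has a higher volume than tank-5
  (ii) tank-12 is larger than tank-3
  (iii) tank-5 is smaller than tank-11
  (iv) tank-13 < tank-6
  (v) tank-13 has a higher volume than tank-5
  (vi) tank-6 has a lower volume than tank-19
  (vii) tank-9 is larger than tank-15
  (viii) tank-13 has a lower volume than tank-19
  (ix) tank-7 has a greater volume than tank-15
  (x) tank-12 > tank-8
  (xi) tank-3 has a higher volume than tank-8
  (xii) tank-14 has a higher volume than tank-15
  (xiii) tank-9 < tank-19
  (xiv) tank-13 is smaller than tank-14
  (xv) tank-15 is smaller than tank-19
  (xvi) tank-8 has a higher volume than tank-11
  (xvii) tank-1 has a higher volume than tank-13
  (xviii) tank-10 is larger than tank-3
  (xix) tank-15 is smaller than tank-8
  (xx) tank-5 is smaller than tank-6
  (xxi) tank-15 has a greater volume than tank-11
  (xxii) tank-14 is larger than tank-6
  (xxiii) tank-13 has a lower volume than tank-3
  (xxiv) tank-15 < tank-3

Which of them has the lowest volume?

tank-5

tank-11 is not least since tank-5 < tank-11; tank-15 is not least since tank-11 < tank-15; tank-7 is not least since tank-15 < tank-7; tank-8 is not least since tank-15 < tank-8; tank-13 is not least since tank-5 < tank-13; tank-6 is not least since tank-13 < tank-6; tank-1 is not least since tank-13 < tank-1; tank-3 is not least since tank-15 < tank-3; tank-10 is not least since tank-3 < tank-10; tank-9 is not least since tank-15 < tank-9; tank-19 is not least since tank-15 < tank-19; tank-12 is not least since tank-8 < tank-12; tank-14 is not least since tank-13 < tank-14.
Only tank-5 has nothing below it, so tank-5 is the lowest volume.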